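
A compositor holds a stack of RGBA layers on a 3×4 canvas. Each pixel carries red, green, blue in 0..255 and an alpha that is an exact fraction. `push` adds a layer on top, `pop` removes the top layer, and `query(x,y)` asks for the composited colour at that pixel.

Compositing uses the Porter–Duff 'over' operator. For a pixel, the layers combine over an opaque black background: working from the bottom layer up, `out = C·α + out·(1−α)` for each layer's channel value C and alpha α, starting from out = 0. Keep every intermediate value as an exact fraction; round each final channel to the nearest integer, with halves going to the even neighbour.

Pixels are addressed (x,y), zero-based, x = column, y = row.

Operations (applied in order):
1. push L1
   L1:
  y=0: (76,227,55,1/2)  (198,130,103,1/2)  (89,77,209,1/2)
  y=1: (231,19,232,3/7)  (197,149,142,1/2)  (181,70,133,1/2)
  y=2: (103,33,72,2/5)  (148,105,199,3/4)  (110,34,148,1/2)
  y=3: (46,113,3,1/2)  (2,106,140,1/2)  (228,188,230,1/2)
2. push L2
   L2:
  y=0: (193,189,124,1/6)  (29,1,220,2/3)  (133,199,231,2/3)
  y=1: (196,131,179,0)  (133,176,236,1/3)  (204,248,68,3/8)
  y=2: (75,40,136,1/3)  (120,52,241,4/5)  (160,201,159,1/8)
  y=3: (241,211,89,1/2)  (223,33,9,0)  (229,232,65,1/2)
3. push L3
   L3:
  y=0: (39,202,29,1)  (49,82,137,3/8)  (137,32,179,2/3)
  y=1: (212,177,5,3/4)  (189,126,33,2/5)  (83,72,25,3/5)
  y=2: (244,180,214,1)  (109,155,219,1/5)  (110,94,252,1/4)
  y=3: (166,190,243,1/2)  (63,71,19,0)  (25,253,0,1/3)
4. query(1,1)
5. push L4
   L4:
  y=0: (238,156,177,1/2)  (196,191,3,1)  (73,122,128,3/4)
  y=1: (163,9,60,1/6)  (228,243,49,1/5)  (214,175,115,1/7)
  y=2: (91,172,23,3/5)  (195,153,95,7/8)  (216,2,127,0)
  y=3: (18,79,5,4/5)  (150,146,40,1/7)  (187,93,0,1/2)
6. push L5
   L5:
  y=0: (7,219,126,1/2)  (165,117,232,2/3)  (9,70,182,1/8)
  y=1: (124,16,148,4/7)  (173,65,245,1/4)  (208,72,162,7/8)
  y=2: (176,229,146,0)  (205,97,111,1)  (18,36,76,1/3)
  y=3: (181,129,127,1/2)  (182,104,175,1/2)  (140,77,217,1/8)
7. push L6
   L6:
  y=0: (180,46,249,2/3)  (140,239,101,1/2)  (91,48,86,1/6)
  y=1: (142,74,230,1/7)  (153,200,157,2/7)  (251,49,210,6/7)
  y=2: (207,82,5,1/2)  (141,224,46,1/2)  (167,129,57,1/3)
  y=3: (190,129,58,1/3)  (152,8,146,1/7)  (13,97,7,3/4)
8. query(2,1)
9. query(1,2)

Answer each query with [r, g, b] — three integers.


at x=1,y=1 over L1,L2,L3:
+L1 (α=1/2) → [197/2, 149/2, 71]
+L2 (α=1/3) → [110, 325/3, 126]
+L3 (α=2/5) → [708/5, 577/5, 444/5]
→ [142, 115, 89]

(2,1) stack=L1,L2,L3,L4,L5,L6; from [0,0,0]:
+L1 (α=1/2) → [181/2, 35, 133/2]
+L2 (α=3/8) → [2129/16, 919/8, 1073/16]
+L3 (α=3/5) → [4121/40, 1783/20, 1673/40]
+L4 (α=1/7) → [16643/140, 7099/70, 7319/140]
+L5 (α=7/8) → [220483/1120, 42379/560, 166079/1120]
+L6 (α=6/7) → [1907203/7840, 207019/3920, 1577279/7840]
rounded: [243, 53, 201]

at x=1,y=2 over L1,L2,L3,L4,L5,L6:
L1 α=3/4: [111, 315/4, 597/4]
L2 α=4/5: [591/5, 1147/20, 4453/20]
L3 α=1/5: [2909/25, 1922/25, 5548/25]
L4 α=7/8: [18517/100, 28697/200, 22173/200]
L5 α=1: [205, 97, 111]
L6 α=1/2: [173, 321/2, 157/2]
rounded: [173, 160, 78]


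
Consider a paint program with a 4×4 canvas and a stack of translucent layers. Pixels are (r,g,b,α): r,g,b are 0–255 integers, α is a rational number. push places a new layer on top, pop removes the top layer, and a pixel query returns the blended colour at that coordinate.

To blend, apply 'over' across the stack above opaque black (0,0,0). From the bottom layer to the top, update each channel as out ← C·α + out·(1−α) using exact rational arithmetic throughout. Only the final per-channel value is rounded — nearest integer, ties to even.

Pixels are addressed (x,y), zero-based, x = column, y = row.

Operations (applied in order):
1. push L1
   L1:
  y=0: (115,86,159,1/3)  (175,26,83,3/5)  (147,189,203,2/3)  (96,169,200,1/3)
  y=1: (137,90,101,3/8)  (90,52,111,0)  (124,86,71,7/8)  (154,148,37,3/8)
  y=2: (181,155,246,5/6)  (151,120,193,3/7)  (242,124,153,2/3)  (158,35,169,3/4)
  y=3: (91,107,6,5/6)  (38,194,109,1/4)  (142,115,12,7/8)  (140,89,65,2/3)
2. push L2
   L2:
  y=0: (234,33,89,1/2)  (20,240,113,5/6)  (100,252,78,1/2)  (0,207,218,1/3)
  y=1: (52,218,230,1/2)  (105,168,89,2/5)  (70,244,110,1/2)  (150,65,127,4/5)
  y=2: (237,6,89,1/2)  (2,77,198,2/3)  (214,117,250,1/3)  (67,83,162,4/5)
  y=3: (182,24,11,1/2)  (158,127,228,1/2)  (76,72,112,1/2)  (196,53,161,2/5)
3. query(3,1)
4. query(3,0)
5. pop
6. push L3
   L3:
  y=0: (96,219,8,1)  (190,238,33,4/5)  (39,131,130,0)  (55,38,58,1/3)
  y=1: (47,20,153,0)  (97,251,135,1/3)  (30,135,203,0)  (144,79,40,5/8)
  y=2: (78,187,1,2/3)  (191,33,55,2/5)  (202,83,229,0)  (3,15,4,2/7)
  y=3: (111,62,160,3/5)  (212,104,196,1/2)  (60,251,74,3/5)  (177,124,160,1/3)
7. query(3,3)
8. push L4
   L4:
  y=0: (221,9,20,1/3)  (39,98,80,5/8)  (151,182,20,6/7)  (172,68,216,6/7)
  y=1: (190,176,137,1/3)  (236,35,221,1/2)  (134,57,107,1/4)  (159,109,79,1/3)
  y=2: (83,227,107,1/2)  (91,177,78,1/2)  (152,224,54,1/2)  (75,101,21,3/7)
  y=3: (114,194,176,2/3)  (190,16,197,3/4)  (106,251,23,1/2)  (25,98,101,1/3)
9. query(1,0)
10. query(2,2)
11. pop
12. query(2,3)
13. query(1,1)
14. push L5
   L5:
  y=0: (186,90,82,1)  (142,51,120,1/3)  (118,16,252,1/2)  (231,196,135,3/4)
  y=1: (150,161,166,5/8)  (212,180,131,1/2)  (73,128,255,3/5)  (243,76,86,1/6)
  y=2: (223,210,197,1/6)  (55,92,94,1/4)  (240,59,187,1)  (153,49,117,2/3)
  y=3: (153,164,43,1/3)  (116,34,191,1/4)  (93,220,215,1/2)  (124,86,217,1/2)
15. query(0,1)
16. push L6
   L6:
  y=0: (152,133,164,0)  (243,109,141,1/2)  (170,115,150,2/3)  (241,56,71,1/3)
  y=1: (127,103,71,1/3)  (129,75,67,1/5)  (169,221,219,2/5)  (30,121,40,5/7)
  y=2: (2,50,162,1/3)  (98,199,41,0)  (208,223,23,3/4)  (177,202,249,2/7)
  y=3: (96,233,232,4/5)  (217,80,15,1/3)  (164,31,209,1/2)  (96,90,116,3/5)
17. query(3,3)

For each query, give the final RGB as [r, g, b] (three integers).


at x=3,y=1 over L1,L2:
after L1 α=3/8: [231/4, 111/2, 111/8]
after L2 α=4/5: [2631/20, 631/10, 835/8]
= [132, 63, 104]

(3,0) stack=L1,L2; from [0,0,0]:
after L1 α=1/3: [32, 169/3, 200/3]
after L2 α=1/3: [64/3, 959/9, 1054/9]
→ [21, 107, 117]

query (3,3) [L1,L3] — begin 0,0,0
after L1 α=2/3: [280/3, 178/3, 130/3]
after L3 α=1/3: [1091/9, 728/9, 740/9]
→ [121, 81, 82]

at x=1,y=0 over L1,L3,L4:
+L1 (α=3/5) → [105, 78/5, 249/5]
+L3 (α=4/5) → [173, 4838/25, 909/25]
+L4 (α=5/8) → [357/4, 6691/50, 12727/200]
rounded: [89, 134, 64]

(2,2) stack=L1,L3,L4; from [0,0,0]:
after L1 α=2/3: [484/3, 248/3, 102]
after L3 α=0: [484/3, 248/3, 102]
after L4 α=1/2: [470/3, 460/3, 78]
rounded: [157, 153, 78]

(2,3) stack=L1,L3; from [0,0,0]:
L1 α=7/8: [497/4, 805/8, 21/2]
L3 α=3/5: [857/10, 3817/20, 243/5]
= [86, 191, 49]

at x=1,y=1 over L1,L3:
L1 α=0: [0, 0, 0]
L3 α=1/3: [97/3, 251/3, 45]
= [32, 84, 45]

(0,1) stack=L1,L3,L5; from [0,0,0]:
+L1 (α=3/8) → [411/8, 135/4, 303/8]
+L3 (α=0) → [411/8, 135/4, 303/8]
+L5 (α=5/8) → [7233/64, 3625/32, 7549/64]
→ [113, 113, 118]

(3,3) stack=L1,L3,L5,L6; from [0,0,0]:
after L1 α=2/3: [280/3, 178/3, 130/3]
after L3 α=1/3: [1091/9, 728/9, 740/9]
after L5 α=1/2: [2207/18, 751/9, 2693/18]
after L6 α=3/5: [4799/45, 3932/45, 1165/9]
rounded: [107, 87, 129]


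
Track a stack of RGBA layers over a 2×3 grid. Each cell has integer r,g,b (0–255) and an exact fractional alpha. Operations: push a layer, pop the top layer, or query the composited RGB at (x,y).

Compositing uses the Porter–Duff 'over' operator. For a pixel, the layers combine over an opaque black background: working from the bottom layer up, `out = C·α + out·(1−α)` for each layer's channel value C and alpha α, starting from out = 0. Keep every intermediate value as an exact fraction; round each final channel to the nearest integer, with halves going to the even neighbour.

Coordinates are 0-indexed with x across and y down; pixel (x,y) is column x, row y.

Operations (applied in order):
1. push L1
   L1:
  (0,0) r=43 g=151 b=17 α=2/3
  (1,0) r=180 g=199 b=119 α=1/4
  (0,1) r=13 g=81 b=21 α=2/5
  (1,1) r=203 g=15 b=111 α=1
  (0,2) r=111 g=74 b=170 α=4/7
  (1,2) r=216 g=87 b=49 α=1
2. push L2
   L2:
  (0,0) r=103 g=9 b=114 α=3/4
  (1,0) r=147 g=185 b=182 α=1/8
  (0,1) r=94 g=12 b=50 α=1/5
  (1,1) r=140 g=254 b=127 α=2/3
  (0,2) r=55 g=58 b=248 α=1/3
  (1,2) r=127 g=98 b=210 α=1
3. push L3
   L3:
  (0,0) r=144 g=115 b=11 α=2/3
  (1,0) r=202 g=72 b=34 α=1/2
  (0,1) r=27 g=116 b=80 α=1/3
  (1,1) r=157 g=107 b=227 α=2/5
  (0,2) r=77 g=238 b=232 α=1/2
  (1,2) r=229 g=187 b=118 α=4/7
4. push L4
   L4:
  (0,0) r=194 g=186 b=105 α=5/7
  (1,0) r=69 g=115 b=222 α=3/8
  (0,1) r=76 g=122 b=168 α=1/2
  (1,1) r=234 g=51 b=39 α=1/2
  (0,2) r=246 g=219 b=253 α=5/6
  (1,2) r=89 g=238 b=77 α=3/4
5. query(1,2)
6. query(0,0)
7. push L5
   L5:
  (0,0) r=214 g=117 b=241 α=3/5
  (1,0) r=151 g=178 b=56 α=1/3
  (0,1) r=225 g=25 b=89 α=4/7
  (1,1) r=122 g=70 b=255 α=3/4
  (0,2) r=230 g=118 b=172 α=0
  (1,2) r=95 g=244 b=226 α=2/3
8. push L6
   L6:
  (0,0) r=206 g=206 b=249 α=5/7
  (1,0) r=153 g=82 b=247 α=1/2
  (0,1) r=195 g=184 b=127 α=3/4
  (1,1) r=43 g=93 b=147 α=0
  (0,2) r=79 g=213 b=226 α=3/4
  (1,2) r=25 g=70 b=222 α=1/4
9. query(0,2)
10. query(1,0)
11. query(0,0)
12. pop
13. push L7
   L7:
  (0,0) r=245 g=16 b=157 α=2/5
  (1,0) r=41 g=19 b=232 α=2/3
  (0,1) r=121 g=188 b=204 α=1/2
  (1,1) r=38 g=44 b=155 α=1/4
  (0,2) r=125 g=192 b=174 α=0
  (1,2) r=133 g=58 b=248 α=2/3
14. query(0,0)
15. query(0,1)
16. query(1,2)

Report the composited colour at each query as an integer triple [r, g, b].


query (1,2) [L1,L2,L3,L4] — begin 0,0,0
L1 α=1: [216, 87, 49]
L2 α=1: [127, 98, 210]
L3 α=4/7: [1297/7, 1042/7, 1102/7]
L4 α=3/4: [1583/14, 1510/7, 2719/28]
rounded: [113, 216, 97]

query (0,0) [L1,L2,L3,L4] — begin 0,0,0
+L1 (α=2/3) → [86/3, 302/3, 34/3]
+L2 (α=3/4) → [1013/12, 383/12, 265/3]
+L3 (α=2/3) → [4469/36, 3143/36, 331/9]
+L4 (α=5/7) → [21929/126, 19883/126, 5387/63]
= [174, 158, 86]

(0,2) stack=L1,L2,L3,L4,L5,L6; from [0,0,0]:
L1 α=4/7: [444/7, 296/7, 680/7]
L2 α=1/3: [1273/21, 998/21, 1032/7]
L3 α=1/2: [1445/21, 2998/21, 1328/7]
L4 α=5/6: [27275/126, 25993/126, 10183/42]
L5 α=0: [27275/126, 25993/126, 10183/42]
L6 α=3/4: [57137/504, 106507/504, 38659/168]
→ [113, 211, 230]

query (1,0) [L1,L2,L3,L4,L5,L6] — begin 0,0,0
after L1 α=1/4: [45, 199/4, 119/4]
after L2 α=1/8: [231/4, 2133/32, 1561/32]
after L3 α=1/2: [1039/8, 4437/64, 2649/64]
after L4 α=3/8: [6851/64, 44265/512, 55869/512]
after L5 α=1/3: [11683/96, 89833/768, 70205/768]
after L6 α=1/2: [26371/192, 152809/1536, 259901/1536]
rounded: [137, 99, 169]

query (0,0) [L1,L2,L3,L4,L5,L6] — begin 0,0,0
L1 α=2/3: [86/3, 302/3, 34/3]
L2 α=3/4: [1013/12, 383/12, 265/3]
L3 α=2/3: [4469/36, 3143/36, 331/9]
L4 α=5/7: [21929/126, 19883/126, 5387/63]
L5 α=3/5: [12475/63, 41996/315, 56323/315]
L6 α=5/7: [89840/441, 408442/2205, 504821/2205]
→ [204, 185, 229]

(0,0) stack=L1,L2,L3,L4,L5,L7; from [0,0,0]:
L1 α=2/3: [86/3, 302/3, 34/3]
L2 α=3/4: [1013/12, 383/12, 265/3]
L3 α=2/3: [4469/36, 3143/36, 331/9]
L4 α=5/7: [21929/126, 19883/126, 5387/63]
L5 α=3/5: [12475/63, 41996/315, 56323/315]
L7 α=2/5: [4553/21, 45356/525, 89293/525]
→ [217, 86, 170]

query (0,1) [L1,L2,L3,L4,L5,L7] — begin 0,0,0
+L1 (α=2/5) → [26/5, 162/5, 42/5]
+L2 (α=1/5) → [574/25, 708/25, 418/25]
+L3 (α=1/3) → [1823/75, 4316/75, 2836/75]
+L4 (α=1/2) → [7523/150, 6733/75, 7718/75]
+L5 (α=4/7) → [52523/350, 1319/25, 2374/25]
+L7 (α=1/2) → [94873/700, 6019/50, 3737/25]
= [136, 120, 149]

(1,2) stack=L1,L2,L3,L4,L5,L7; from [0,0,0]:
L1 α=1: [216, 87, 49]
L2 α=1: [127, 98, 210]
L3 α=4/7: [1297/7, 1042/7, 1102/7]
L4 α=3/4: [1583/14, 1510/7, 2719/28]
L5 α=2/3: [4243/42, 1642/7, 5125/28]
L7 α=2/3: [15415/126, 818/7, 19013/84]
rounded: [122, 117, 226]


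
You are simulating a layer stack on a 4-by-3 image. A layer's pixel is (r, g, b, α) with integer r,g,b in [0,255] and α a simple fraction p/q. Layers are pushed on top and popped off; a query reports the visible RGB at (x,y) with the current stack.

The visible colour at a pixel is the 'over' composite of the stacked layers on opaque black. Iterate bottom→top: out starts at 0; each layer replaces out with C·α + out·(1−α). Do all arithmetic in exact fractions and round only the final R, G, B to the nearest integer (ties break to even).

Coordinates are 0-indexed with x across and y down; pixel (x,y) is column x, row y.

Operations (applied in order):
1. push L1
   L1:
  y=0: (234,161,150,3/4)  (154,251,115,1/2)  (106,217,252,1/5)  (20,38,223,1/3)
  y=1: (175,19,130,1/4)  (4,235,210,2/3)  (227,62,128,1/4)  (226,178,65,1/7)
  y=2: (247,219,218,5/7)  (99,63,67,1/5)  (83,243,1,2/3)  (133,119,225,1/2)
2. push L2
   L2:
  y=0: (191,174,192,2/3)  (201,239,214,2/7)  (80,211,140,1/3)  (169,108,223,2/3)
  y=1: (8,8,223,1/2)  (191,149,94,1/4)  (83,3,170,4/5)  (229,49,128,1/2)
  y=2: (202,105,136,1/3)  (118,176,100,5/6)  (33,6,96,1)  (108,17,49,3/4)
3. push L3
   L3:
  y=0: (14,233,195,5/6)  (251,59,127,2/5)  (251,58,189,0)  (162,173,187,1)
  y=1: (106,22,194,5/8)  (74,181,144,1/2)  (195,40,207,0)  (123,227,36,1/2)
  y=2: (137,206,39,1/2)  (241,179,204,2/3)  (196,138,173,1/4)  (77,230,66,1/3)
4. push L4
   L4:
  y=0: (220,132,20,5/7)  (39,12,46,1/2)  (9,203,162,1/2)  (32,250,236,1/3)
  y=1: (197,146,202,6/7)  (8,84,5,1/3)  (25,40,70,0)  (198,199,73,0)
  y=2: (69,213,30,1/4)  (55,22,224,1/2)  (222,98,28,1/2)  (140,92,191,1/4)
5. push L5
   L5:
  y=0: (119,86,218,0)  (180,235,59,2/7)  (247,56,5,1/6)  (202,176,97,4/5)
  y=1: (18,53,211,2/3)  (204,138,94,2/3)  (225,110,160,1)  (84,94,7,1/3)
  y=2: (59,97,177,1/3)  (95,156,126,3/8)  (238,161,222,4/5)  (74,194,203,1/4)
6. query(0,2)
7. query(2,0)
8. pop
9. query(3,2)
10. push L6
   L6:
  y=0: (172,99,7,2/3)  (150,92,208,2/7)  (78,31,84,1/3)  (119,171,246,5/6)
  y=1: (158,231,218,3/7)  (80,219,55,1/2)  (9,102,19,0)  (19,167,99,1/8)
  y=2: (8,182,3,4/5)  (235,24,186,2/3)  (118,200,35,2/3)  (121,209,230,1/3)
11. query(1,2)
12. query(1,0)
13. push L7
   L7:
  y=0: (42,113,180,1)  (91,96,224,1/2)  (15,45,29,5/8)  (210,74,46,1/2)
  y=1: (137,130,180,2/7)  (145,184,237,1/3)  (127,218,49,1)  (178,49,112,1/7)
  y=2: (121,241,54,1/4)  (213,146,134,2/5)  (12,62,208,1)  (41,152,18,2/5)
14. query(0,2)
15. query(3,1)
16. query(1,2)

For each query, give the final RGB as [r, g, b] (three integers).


at x=0,y=2 over L1,L2,L3,L4,L5:
L1 α=5/7: [1235/7, 1095/7, 1090/7]
L2 α=1/3: [3884/21, 975/7, 1044/7]
L3 α=1/2: [6761/42, 2417/14, 1317/14]
L4 α=1/4: [7727/56, 10233/56, 4371/56]
L5 α=1/3: [9379/84, 12949/84, 3109/28]
→ [112, 154, 111]

at x=2,y=0 over L1,L2,L3,L4,L5:
+L1 (α=1/5) → [106/5, 217/5, 252/5]
+L2 (α=1/3) → [204/5, 1489/15, 1204/15]
+L3 (α=0) → [204/5, 1489/15, 1204/15]
+L4 (α=1/2) → [249/10, 2267/15, 1817/15]
+L5 (α=1/6) → [743/12, 2435/18, 916/9]
rounded: [62, 135, 102]

(3,2) stack=L1,L2,L3,L4; from [0,0,0]:
L1 α=1/2: [133/2, 119/2, 225/2]
L2 α=3/4: [781/8, 221/8, 519/8]
L3 α=1/3: [363/4, 1141/12, 261/4]
L4 α=1/4: [1649/16, 1509/16, 1547/16]
→ [103, 94, 97]

at x=1,y=2 over L1,L2,L3,L4,L6:
L1 α=1/5: [99/5, 63/5, 67/5]
L2 α=5/6: [3049/30, 4463/30, 2567/30]
L3 α=2/3: [17509/90, 15203/90, 14807/90]
L4 α=1/2: [22459/180, 17183/180, 34967/180]
L6 α=2/3: [107059/540, 25823/540, 101927/540]
→ [198, 48, 189]

(1,0) stack=L1,L2,L3,L4,L6; from [0,0,0]:
+L1 (α=1/2) → [77, 251/2, 115/2]
+L2 (α=2/7) → [787/7, 2211/14, 1431/14]
+L3 (α=2/5) → [1175/7, 1657/14, 7849/70]
+L4 (α=1/2) → [724/7, 1825/28, 11069/140]
+L6 (α=2/7) → [5720/49, 14277/196, 22717/196]
= [117, 73, 116]

query (0,2) [L1,L2,L3,L4,L6,L7] — begin 0,0,0
L1 α=5/7: [1235/7, 1095/7, 1090/7]
L2 α=1/3: [3884/21, 975/7, 1044/7]
L3 α=1/2: [6761/42, 2417/14, 1317/14]
L4 α=1/4: [7727/56, 10233/56, 4371/56]
L6 α=4/5: [9519/280, 51001/280, 5043/280]
L7 α=1/4: [62437/1120, 220483/1120, 30249/1120]
→ [56, 197, 27]

at x=3,y=1 over L1,L2,L3,L4,L6,L7:
+L1 (α=1/7) → [226/7, 178/7, 65/7]
+L2 (α=1/2) → [1829/14, 521/14, 961/14]
+L3 (α=1/2) → [3551/28, 3699/28, 1465/28]
+L4 (α=0) → [3551/28, 3699/28, 1465/28]
+L6 (α=1/8) → [3627/32, 4367/32, 1861/32]
+L7 (α=1/7) → [13729/112, 13885/112, 7375/112]
= [123, 124, 66]

(1,2) stack=L1,L2,L3,L4,L6,L7; from [0,0,0]:
after L1 α=1/5: [99/5, 63/5, 67/5]
after L2 α=5/6: [3049/30, 4463/30, 2567/30]
after L3 α=2/3: [17509/90, 15203/90, 14807/90]
after L4 α=1/2: [22459/180, 17183/180, 34967/180]
after L6 α=2/3: [107059/540, 25823/540, 101927/540]
after L7 α=2/5: [183739/900, 78383/900, 150167/900]
= [204, 87, 167]


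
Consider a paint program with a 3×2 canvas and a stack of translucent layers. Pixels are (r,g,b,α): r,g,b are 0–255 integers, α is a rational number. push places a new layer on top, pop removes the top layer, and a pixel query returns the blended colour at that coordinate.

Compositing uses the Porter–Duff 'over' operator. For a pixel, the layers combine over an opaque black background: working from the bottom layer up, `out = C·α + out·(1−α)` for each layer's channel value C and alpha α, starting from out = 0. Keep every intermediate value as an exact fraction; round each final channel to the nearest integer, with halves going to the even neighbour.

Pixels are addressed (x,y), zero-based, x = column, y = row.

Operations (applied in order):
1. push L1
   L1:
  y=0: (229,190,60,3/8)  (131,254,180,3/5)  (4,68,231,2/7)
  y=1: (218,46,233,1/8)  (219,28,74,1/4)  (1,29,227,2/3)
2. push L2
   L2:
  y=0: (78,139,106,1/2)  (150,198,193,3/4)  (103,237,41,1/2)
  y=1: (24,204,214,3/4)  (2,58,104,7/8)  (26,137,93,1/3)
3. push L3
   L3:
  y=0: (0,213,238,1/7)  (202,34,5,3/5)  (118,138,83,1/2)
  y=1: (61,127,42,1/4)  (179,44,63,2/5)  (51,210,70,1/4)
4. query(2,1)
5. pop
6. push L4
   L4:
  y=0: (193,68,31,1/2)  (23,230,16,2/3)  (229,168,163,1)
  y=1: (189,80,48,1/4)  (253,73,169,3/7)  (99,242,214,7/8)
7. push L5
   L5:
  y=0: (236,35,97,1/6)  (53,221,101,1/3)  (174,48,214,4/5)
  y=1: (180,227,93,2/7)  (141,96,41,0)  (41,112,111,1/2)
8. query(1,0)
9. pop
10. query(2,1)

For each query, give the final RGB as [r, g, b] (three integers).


(2,1) stack=L1,L2,L3; from [0,0,0]:
after L1 α=2/3: [2/3, 58/3, 454/3]
after L2 α=1/3: [82/9, 527/9, 1187/9]
after L3 α=1/4: [235/12, 1157/12, 1397/12]
→ [20, 96, 116]

at x=1,y=0 over L1,L2,L4,L5:
after L1 α=3/5: [393/5, 762/5, 108]
after L2 α=3/4: [2643/20, 933/5, 687/4]
after L4 α=2/3: [3563/60, 3233/15, 815/12]
after L5 α=1/3: [5153/90, 9781/45, 1421/18]
rounded: [57, 217, 79]

(2,1) stack=L1,L2,L4; from [0,0,0]:
L1 α=2/3: [2/3, 58/3, 454/3]
L2 α=1/3: [82/9, 527/9, 1187/9]
L4 α=7/8: [6319/72, 15773/72, 14669/72]
= [88, 219, 204]


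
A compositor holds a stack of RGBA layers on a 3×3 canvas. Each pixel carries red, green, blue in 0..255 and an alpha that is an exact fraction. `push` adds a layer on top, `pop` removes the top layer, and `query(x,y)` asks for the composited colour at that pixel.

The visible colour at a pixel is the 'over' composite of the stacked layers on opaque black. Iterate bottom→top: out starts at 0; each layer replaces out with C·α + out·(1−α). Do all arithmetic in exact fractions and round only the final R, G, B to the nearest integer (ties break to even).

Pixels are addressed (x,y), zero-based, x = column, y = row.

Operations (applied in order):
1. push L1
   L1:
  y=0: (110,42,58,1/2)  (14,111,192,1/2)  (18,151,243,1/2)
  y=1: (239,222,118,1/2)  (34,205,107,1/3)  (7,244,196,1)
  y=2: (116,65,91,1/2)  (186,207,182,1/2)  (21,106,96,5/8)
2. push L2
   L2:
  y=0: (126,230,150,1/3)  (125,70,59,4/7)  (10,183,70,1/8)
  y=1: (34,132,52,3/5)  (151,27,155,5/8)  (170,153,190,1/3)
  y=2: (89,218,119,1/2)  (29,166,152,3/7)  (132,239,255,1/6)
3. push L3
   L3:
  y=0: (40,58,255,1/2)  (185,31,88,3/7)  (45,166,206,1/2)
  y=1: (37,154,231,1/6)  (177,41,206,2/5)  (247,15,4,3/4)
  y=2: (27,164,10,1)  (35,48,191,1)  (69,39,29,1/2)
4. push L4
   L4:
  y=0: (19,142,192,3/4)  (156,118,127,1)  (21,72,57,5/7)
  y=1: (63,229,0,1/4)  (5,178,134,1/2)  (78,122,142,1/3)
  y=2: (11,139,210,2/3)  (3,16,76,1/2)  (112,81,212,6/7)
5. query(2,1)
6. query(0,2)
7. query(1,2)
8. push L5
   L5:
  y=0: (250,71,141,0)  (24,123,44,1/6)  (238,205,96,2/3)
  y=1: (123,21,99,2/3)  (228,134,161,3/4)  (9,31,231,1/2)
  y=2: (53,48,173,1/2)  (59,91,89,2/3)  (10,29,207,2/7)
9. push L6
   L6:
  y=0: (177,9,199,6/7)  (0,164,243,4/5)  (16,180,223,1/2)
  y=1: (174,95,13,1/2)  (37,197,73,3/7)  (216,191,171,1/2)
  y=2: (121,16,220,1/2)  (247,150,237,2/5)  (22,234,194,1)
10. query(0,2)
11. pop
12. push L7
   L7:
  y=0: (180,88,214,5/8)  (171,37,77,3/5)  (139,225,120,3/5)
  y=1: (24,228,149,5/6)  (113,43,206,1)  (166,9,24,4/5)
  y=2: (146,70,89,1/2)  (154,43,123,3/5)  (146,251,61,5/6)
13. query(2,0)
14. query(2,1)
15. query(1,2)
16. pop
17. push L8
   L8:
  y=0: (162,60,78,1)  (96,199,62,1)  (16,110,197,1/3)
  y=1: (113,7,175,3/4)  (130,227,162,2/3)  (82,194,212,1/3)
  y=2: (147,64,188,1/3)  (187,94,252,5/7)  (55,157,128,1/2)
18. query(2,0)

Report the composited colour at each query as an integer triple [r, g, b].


(2,1) stack=L1,L2,L3,L4; from [0,0,0]:
+L1 (α=1) → [7, 244, 196]
+L2 (α=1/3) → [184/3, 641/3, 194]
+L3 (α=3/4) → [2407/12, 194/3, 103/2]
+L4 (α=1/3) → [2875/18, 754/9, 245/3]
= [160, 84, 82]

(0,2) stack=L1,L2,L3,L4; from [0,0,0]:
after L1 α=1/2: [58, 65/2, 91/2]
after L2 α=1/2: [147/2, 501/4, 329/4]
after L3 α=1: [27, 164, 10]
after L4 α=2/3: [49/3, 442/3, 430/3]
→ [16, 147, 143]

at x=1,y=2 over L1,L2,L3,L4:
+L1 (α=1/2) → [93, 207/2, 91]
+L2 (α=3/7) → [459/7, 912/7, 820/7]
+L3 (α=1) → [35, 48, 191]
+L4 (α=1/2) → [19, 32, 267/2]
rounded: [19, 32, 134]

(0,2) stack=L1,L2,L3,L4,L5,L6; from [0,0,0]:
L1 α=1/2: [58, 65/2, 91/2]
L2 α=1/2: [147/2, 501/4, 329/4]
L3 α=1: [27, 164, 10]
L4 α=2/3: [49/3, 442/3, 430/3]
L5 α=1/2: [104/3, 293/3, 949/6]
L6 α=1/2: [467/6, 341/6, 2269/12]
rounded: [78, 57, 189]

query (2,0) [L1,L2,L3,L4,L5,L7] — begin 0,0,0
after L1 α=1/2: [9, 151/2, 243/2]
after L2 α=1/8: [73/8, 1423/16, 1841/16]
after L3 α=1/2: [433/16, 4079/32, 5137/32]
after L4 α=5/7: [1273/56, 9839/112, 9697/112]
after L5 α=2/3: [27929/168, 55759/336, 31201/336]
after L7 α=3/5: [62957/420, 169159/840, 91681/840]
= [150, 201, 109]

(2,1) stack=L1,L2,L3,L4,L5,L7; from [0,0,0]:
+L1 (α=1) → [7, 244, 196]
+L2 (α=1/3) → [184/3, 641/3, 194]
+L3 (α=3/4) → [2407/12, 194/3, 103/2]
+L4 (α=1/3) → [2875/18, 754/9, 245/3]
+L5 (α=1/2) → [3037/36, 1033/18, 469/3]
+L7 (α=4/5) → [26941/180, 1681/90, 757/15]
= [150, 19, 50]

query (1,2) [L1,L2,L3,L4,L5,L7] — begin 0,0,0
+L1 (α=1/2) → [93, 207/2, 91]
+L2 (α=3/7) → [459/7, 912/7, 820/7]
+L3 (α=1) → [35, 48, 191]
+L4 (α=1/2) → [19, 32, 267/2]
+L5 (α=2/3) → [137/3, 214/3, 623/6]
+L7 (α=3/5) → [332/3, 163/3, 346/3]
→ [111, 54, 115]

at x=2,y=0 over L1,L2,L3,L4,L5,L8:
L1 α=1/2: [9, 151/2, 243/2]
L2 α=1/8: [73/8, 1423/16, 1841/16]
L3 α=1/2: [433/16, 4079/32, 5137/32]
L4 α=5/7: [1273/56, 9839/112, 9697/112]
L5 α=2/3: [27929/168, 55759/336, 31201/336]
L8 α=1/3: [29273/252, 74239/504, 64297/504]
= [116, 147, 128]


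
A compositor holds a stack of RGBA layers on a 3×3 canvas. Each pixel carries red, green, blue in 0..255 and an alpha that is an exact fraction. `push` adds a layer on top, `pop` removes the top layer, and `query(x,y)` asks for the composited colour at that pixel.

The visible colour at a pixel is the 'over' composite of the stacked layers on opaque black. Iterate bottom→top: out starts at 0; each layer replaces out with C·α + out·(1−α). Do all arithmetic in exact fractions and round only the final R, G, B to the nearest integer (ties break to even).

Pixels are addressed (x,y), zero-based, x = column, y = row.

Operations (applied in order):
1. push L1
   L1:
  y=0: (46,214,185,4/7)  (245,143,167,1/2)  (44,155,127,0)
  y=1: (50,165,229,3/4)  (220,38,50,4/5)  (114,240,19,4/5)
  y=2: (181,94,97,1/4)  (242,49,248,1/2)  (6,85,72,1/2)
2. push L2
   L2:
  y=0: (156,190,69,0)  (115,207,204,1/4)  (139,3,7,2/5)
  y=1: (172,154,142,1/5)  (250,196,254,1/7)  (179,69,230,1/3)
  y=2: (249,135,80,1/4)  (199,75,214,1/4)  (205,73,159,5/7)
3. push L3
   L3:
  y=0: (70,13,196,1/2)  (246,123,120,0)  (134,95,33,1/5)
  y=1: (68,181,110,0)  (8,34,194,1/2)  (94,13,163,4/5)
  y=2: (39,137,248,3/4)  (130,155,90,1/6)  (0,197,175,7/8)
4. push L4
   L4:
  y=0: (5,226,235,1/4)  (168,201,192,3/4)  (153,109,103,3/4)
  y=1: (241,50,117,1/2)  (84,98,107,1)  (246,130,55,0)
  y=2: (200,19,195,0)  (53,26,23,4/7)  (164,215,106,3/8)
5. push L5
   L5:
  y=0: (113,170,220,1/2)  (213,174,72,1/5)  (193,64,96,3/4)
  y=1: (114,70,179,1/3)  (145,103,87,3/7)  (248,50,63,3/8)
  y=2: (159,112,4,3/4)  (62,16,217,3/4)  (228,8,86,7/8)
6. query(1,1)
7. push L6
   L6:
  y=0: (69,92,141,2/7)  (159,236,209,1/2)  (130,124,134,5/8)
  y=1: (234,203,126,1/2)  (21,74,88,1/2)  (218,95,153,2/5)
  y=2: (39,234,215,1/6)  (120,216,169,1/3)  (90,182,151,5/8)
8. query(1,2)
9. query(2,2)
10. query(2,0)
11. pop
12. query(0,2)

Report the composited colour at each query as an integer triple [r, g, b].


(1,1) stack=L1,L2,L3,L4,L5; from [0,0,0]:
L1 α=4/5: [176, 152/5, 40]
L2 α=1/7: [1306/7, 1892/35, 494/7]
L3 α=1/2: [681/7, 1541/35, 926/7]
L4 α=1: [84, 98, 107]
L5 α=3/7: [771/7, 701/7, 689/7]
rounded: [110, 100, 98]

at x=1,y=2 over L1,L2,L3,L4,L5,L6:
+L1 (α=1/2) → [121, 49/2, 124]
+L2 (α=1/4) → [281/2, 297/8, 293/2]
+L3 (α=1/6) → [555/4, 2725/48, 1645/12]
+L4 (α=4/7) → [359/4, 627/16, 2013/28]
+L5 (α=3/4) → [1103/16, 1395/64, 20241/112]
+L6 (α=1/3) → [2063/24, 2769/32, 29705/168]
= [86, 87, 177]

(2,2) stack=L1,L2,L3,L4,L5,L6; from [0,0,0]:
L1 α=1/2: [3, 85/2, 36]
L2 α=5/7: [1031/7, 450/7, 867/7]
L3 α=7/8: [1031/56, 10103/56, 4721/28]
L4 α=3/8: [32707/448, 86635/448, 32509/224]
L5 α=7/8: [747715/3584, 111723/3584, 167357/1792]
L6 α=5/8: [3855945/28672, 3596609/28672, 1855031/14336]
rounded: [134, 125, 129]

query (2,0) [L1,L2,L3,L4,L5,L6] — begin 0,0,0
after L1 α=0: [0, 0, 0]
after L2 α=2/5: [278/5, 6/5, 14/5]
after L3 α=1/5: [1782/25, 499/25, 221/25]
after L4 α=3/4: [13257/100, 4337/50, 3973/50]
after L5 α=3/4: [71157/400, 13937/200, 18373/200]
after L6 α=5/8: [473471/3200, 165811/1600, 189119/1600]
rounded: [148, 104, 118]

(0,2) stack=L1,L2,L3,L4,L5; from [0,0,0]:
after L1 α=1/4: [181/4, 47/2, 97/4]
after L2 α=1/4: [1539/16, 411/8, 611/16]
after L3 α=3/4: [3411/64, 3699/32, 12515/64]
after L4 α=0: [3411/64, 3699/32, 12515/64]
after L5 α=3/4: [33939/256, 14451/128, 13283/256]
= [133, 113, 52]


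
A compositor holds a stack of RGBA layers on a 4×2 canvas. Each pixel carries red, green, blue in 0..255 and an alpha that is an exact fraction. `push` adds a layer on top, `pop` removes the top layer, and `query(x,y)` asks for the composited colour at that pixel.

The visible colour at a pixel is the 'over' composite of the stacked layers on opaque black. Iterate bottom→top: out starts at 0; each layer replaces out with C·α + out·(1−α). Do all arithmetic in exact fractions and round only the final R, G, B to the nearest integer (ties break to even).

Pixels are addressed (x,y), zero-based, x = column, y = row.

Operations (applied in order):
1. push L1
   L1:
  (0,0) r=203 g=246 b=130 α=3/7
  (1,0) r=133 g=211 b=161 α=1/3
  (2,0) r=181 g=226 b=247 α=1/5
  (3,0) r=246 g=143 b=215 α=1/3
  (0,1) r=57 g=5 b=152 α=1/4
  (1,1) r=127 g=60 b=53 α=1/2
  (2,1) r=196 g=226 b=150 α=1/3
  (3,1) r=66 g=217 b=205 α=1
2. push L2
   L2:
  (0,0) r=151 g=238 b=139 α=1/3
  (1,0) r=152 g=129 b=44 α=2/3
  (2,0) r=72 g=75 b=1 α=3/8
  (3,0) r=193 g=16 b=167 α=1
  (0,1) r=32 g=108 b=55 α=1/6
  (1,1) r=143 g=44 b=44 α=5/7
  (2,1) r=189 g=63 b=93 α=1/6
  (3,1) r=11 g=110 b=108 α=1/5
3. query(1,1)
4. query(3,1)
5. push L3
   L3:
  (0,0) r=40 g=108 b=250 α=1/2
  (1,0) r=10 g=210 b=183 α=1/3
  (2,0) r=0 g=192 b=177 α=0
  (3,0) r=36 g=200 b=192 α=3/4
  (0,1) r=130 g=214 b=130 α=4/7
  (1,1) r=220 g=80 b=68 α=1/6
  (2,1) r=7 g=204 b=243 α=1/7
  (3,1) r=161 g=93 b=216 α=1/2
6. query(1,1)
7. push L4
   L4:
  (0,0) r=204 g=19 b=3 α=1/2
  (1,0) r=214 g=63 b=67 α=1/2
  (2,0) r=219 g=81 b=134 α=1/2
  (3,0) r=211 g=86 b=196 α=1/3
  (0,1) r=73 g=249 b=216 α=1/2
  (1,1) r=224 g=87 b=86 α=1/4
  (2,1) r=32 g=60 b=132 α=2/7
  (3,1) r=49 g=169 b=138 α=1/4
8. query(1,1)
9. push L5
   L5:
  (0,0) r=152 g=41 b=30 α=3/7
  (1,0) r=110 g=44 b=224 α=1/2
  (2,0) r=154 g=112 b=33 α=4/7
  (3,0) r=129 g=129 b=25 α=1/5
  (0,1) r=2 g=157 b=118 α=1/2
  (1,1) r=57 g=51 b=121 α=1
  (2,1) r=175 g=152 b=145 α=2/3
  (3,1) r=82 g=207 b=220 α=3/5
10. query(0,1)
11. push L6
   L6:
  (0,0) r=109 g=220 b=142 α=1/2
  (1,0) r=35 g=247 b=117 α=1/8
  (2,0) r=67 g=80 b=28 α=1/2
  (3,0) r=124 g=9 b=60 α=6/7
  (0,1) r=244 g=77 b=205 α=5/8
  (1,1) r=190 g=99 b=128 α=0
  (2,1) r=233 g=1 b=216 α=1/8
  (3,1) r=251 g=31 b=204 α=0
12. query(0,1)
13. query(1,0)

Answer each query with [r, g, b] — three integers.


at x=1,y=1 over L1,L2:
L1 α=1/2: [127/2, 30, 53/2]
L2 α=5/7: [842/7, 40, 39]
→ [120, 40, 39]

(3,1) stack=L1,L2; from [0,0,0]:
L1 α=1: [66, 217, 205]
L2 α=1/5: [55, 978/5, 928/5]
→ [55, 196, 186]

at x=1,y=1 over L1,L2,L3:
+L1 (α=1/2) → [127/2, 30, 53/2]
+L2 (α=5/7) → [842/7, 40, 39]
+L3 (α=1/6) → [2875/21, 140/3, 263/6]
rounded: [137, 47, 44]

at x=1,y=1 over L1,L2,L3,L4:
L1 α=1/2: [127/2, 30, 53/2]
L2 α=5/7: [842/7, 40, 39]
L3 α=1/6: [2875/21, 140/3, 263/6]
L4 α=1/4: [4443/28, 227/4, 435/8]
→ [159, 57, 54]

at x=0,y=1 over L1,L2,L3,L4,L5:
+L1 (α=1/4) → [57/4, 5/4, 38]
+L2 (α=1/6) → [413/24, 457/24, 245/6]
+L3 (α=4/7) → [4573/56, 7305/56, 1285/14]
+L4 (α=1/2) → [8661/112, 21249/112, 4309/28]
+L5 (α=1/2) → [8885/224, 38833/224, 7613/56]
= [40, 173, 136]

at x=0,y=1 over L1,L2,L3,L4,L5,L6:
L1 α=1/4: [57/4, 5/4, 38]
L2 α=1/6: [413/24, 457/24, 245/6]
L3 α=4/7: [4573/56, 7305/56, 1285/14]
L4 α=1/2: [8661/112, 21249/112, 4309/28]
L5 α=1/2: [8885/224, 38833/224, 7613/56]
L6 α=5/8: [299935/1792, 202739/1792, 80239/448]
rounded: [167, 113, 179]

(1,0) stack=L1,L2,L3,L4,L5,L6; from [0,0,0]:
after L1 α=1/3: [133/3, 211/3, 161/3]
after L2 α=2/3: [1045/9, 985/9, 425/9]
after L3 α=1/3: [2180/27, 3860/27, 2497/27]
after L4 α=1/2: [3979/27, 5561/54, 2153/27]
after L5 α=1/2: [6949/54, 7937/108, 8201/54]
after L6 α=1/8: [50533/432, 82235/864, 63725/432]
→ [117, 95, 148]


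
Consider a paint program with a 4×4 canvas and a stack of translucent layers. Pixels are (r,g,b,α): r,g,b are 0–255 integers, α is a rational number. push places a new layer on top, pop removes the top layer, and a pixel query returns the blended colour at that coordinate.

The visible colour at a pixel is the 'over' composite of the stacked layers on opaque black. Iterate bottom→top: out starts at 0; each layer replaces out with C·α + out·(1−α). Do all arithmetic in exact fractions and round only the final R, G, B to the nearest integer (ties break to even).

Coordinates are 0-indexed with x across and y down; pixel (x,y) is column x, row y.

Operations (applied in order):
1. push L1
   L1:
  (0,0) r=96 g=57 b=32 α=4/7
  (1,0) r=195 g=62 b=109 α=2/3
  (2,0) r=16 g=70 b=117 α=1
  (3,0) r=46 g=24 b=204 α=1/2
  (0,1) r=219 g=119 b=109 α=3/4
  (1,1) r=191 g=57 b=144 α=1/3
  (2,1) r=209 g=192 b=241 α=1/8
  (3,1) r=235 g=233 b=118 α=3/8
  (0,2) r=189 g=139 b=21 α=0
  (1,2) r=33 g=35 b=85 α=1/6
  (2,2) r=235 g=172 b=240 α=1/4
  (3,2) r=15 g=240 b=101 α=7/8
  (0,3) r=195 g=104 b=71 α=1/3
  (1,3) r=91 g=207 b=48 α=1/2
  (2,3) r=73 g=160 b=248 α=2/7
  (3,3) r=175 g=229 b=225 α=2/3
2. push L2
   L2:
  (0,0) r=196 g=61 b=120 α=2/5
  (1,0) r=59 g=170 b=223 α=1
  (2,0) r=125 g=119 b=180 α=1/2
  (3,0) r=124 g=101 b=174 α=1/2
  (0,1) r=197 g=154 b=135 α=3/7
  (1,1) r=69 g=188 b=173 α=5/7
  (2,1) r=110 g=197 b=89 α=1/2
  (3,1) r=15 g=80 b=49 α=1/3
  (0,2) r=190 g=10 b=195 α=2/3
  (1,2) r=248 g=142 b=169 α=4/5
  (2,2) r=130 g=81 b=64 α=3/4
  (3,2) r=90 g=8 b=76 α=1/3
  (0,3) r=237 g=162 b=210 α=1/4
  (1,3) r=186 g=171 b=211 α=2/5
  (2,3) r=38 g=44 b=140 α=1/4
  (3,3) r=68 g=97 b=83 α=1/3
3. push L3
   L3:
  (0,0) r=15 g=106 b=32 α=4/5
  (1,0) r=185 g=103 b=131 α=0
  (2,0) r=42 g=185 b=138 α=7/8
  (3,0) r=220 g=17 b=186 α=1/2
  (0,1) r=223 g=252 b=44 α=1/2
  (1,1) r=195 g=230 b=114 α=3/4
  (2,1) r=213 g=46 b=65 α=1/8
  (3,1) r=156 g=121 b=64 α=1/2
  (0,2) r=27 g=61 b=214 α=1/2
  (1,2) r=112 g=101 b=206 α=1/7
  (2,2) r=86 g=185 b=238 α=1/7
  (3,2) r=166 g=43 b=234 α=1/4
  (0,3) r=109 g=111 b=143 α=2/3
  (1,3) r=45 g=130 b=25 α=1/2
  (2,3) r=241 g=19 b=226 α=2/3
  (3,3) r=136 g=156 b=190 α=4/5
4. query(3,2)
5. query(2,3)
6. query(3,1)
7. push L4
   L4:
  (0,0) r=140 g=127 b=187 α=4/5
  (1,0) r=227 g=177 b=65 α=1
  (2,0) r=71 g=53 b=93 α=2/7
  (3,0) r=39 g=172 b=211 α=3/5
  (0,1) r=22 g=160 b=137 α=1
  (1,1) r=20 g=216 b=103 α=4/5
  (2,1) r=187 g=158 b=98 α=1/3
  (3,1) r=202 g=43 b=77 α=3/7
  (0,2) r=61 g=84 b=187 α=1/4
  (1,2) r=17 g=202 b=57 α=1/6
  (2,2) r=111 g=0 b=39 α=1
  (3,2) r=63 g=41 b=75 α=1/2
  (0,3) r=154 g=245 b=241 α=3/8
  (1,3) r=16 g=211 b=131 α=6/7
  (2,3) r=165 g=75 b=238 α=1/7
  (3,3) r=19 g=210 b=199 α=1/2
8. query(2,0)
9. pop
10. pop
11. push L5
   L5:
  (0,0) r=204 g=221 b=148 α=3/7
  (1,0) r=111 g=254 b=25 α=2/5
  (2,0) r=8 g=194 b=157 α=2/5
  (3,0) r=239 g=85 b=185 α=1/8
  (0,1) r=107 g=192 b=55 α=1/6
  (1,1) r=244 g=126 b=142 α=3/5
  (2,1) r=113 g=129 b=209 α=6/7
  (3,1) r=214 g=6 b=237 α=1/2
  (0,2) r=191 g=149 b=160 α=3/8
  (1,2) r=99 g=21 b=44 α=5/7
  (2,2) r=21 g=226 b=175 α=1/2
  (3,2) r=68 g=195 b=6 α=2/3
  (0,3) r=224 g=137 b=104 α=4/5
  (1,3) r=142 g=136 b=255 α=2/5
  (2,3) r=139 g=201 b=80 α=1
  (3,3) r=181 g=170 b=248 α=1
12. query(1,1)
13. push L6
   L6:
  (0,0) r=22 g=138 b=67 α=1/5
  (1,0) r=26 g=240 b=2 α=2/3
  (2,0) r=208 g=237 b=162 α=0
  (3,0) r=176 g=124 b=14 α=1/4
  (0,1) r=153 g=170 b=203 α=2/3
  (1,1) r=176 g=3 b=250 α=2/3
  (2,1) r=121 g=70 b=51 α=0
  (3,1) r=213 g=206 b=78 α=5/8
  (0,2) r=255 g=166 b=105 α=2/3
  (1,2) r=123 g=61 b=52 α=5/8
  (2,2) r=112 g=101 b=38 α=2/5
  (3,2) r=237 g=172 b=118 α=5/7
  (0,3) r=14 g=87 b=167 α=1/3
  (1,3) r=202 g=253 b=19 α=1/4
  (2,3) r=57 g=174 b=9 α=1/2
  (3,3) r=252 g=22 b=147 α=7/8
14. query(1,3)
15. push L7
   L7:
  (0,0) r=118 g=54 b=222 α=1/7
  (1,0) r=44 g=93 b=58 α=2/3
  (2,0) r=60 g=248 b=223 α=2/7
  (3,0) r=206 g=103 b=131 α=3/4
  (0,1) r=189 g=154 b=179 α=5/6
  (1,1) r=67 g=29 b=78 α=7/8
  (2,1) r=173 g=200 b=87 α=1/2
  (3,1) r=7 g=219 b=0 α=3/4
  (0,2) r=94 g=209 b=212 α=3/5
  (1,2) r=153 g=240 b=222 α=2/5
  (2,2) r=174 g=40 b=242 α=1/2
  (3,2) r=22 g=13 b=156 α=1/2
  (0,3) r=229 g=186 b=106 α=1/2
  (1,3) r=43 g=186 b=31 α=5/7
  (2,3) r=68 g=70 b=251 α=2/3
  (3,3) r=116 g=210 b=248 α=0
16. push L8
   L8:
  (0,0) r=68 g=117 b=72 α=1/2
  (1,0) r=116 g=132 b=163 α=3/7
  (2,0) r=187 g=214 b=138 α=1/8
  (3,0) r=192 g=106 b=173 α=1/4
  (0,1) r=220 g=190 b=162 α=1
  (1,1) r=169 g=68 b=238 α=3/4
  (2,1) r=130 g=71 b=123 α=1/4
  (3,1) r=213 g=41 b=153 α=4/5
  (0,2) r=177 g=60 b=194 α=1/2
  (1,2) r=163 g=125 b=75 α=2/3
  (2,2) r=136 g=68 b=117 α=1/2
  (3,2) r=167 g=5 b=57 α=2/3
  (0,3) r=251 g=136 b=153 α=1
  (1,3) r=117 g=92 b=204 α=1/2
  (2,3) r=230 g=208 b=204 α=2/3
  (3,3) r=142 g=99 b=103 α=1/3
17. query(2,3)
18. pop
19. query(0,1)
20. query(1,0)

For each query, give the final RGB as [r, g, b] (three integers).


query (3,2) [L1,L2,L3] — begin 0,0,0
after L1 α=7/8: [105/8, 210, 707/8]
after L2 α=1/3: [155/4, 428/3, 337/4]
after L3 α=1/4: [1129/16, 471/4, 1947/16]
rounded: [71, 118, 122]

query (2,3) [L1,L2,L3] — begin 0,0,0
after L1 α=2/7: [146/7, 320/7, 496/7]
after L2 α=1/4: [176/7, 317/7, 617/7]
after L3 α=2/3: [3550/21, 583/21, 3781/21]
= [169, 28, 180]

at x=3,y=1 over L1,L2,L3:
+L1 (α=3/8) → [705/8, 699/8, 177/4]
+L2 (α=1/3) → [255/4, 1019/12, 275/6]
+L3 (α=1/2) → [879/8, 2471/24, 659/12]
→ [110, 103, 55]

(2,0) stack=L1,L2,L3,L4; from [0,0,0]:
+L1 (α=1) → [16, 70, 117]
+L2 (α=1/2) → [141/2, 189/2, 297/2]
+L3 (α=7/8) → [729/16, 2779/16, 2229/16]
+L4 (α=2/7) → [5917/112, 15591/112, 14121/112]
= [53, 139, 126]

query (1,1) [L1,L2,L5] — begin 0,0,0
L1 α=1/3: [191/3, 19, 48]
L2 α=5/7: [1417/21, 978/7, 961/7]
L5 α=3/5: [18206/105, 4602/35, 4904/35]
→ [173, 131, 140]

at x=1,y=3 over L1,L2,L5,L6:
after L1 α=1/2: [91/2, 207/2, 24]
after L2 α=2/5: [1017/10, 261/2, 494/5]
after L5 α=2/5: [5891/50, 1327/10, 4032/25]
after L6 α=1/4: [27773/200, 6511/40, 12571/100]
→ [139, 163, 126]

(2,3) stack=L1,L2,L5,L6,L7,L8; from [0,0,0]:
+L1 (α=2/7) → [146/7, 320/7, 496/7]
+L2 (α=1/4) → [176/7, 317/7, 617/7]
+L5 (α=1) → [139, 201, 80]
+L6 (α=1/2) → [98, 375/2, 89/2]
+L7 (α=2/3) → [78, 655/6, 1093/6]
+L8 (α=2/3) → [538/3, 3151/18, 3541/18]
rounded: [179, 175, 197]

query (0,1) [L1,L2,L5,L6,L7] — begin 0,0,0
L1 α=3/4: [657/4, 357/4, 327/4]
L2 α=3/7: [1248/7, 117, 732/7]
L5 α=1/6: [6989/42, 259/2, 4045/42]
L6 α=2/3: [19841/126, 313/2, 21097/126]
L7 α=5/6: [138911/756, 1853/12, 133867/756]
= [184, 154, 177]

at x=1,y=0 over L1,L2,L5,L6,L7:
+L1 (α=2/3) → [130, 124/3, 218/3]
+L2 (α=1) → [59, 170, 223]
+L5 (α=2/5) → [399/5, 1018/5, 719/5]
+L6 (α=2/3) → [659/15, 3418/15, 739/15]
+L7 (α=2/3) → [1979/45, 6208/45, 2479/45]
= [44, 138, 55]


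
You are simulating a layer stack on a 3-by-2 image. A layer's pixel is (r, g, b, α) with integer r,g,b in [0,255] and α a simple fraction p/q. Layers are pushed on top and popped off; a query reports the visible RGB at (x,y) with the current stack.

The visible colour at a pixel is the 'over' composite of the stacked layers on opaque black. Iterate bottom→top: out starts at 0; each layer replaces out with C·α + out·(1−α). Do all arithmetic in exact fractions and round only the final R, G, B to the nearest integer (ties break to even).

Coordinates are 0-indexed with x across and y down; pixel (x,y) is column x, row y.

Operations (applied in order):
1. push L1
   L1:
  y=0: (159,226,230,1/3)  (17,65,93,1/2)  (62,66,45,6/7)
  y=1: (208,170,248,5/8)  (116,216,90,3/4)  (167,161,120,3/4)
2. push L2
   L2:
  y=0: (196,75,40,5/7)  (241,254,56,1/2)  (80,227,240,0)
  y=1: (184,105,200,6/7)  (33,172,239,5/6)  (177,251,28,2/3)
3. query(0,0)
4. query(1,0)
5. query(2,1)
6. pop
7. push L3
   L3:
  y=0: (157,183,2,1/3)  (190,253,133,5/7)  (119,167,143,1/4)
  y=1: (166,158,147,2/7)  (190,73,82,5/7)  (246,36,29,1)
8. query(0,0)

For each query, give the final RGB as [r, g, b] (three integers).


(0,0) stack=L1,L2; from [0,0,0]:
after L1 α=1/3: [53, 226/3, 230/3]
after L2 α=5/7: [1086/7, 1577/21, 1060/21]
→ [155, 75, 50]

at x=1,y=0 over L1,L2:
L1 α=1/2: [17/2, 65/2, 93/2]
L2 α=1/2: [499/4, 573/4, 205/4]
→ [125, 143, 51]

(2,1) stack=L1,L2; from [0,0,0]:
after L1 α=3/4: [501/4, 483/4, 90]
after L2 α=2/3: [639/4, 2491/12, 146/3]
rounded: [160, 208, 49]

query (0,0) [L1,L3] — begin 0,0,0
+L1 (α=1/3) → [53, 226/3, 230/3]
+L3 (α=1/3) → [263/3, 1001/9, 466/9]
→ [88, 111, 52]


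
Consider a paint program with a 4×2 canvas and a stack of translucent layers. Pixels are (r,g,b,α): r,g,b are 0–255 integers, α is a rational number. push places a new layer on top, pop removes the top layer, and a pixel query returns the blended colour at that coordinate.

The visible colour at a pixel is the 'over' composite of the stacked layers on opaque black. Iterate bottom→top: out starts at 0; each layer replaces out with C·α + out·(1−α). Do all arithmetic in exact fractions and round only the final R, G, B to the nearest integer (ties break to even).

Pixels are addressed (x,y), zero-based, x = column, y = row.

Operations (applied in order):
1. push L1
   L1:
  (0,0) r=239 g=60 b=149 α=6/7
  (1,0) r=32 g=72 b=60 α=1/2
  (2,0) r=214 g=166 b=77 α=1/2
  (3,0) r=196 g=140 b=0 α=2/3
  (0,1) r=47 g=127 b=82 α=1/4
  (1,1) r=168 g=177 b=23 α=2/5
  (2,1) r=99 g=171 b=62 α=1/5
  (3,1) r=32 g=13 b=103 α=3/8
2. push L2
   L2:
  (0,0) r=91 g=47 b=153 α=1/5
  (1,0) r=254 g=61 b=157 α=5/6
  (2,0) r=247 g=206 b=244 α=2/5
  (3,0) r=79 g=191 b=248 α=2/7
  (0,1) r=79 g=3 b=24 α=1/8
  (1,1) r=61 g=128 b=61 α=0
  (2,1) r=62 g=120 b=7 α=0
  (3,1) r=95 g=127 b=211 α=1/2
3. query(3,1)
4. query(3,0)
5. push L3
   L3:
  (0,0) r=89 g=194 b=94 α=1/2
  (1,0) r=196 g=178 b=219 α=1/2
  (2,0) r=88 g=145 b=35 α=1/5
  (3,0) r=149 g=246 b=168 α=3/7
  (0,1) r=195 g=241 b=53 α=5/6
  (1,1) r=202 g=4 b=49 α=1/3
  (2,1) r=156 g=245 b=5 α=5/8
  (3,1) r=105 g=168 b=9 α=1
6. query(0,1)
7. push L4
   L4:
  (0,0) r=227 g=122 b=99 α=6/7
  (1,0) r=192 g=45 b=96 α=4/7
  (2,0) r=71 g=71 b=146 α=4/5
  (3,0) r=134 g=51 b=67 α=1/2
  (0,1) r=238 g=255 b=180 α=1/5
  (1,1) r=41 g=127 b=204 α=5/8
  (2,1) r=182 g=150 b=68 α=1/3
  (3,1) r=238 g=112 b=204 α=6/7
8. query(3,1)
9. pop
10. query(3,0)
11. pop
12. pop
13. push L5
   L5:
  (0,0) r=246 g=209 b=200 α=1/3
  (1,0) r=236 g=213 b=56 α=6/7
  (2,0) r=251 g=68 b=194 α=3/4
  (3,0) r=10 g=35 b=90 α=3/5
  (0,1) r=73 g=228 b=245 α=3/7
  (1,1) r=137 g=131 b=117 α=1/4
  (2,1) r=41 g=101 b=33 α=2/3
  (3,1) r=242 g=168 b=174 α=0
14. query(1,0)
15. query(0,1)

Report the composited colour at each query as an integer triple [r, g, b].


query (3,1) [L1,L2] — begin 0,0,0
+L1 (α=3/8) → [12, 39/8, 309/8]
+L2 (α=1/2) → [107/2, 1055/16, 1997/16]
→ [54, 66, 125]

query (3,0) [L1,L2] — begin 0,0,0
L1 α=2/3: [392/3, 280/3, 0]
L2 α=2/7: [2434/21, 2546/21, 496/7]
→ [116, 121, 71]

(0,1) stack=L1,L2,L3; from [0,0,0]:
+L1 (α=1/4) → [47/4, 127/4, 41/2]
+L2 (α=1/8) → [645/32, 901/32, 335/16]
+L3 (α=5/6) → [10615/64, 39461/192, 1525/32]
= [166, 206, 48]

at x=3,y=1 over L1,L2,L3,L4:
after L1 α=3/8: [12, 39/8, 309/8]
after L2 α=1/2: [107/2, 1055/16, 1997/16]
after L3 α=1: [105, 168, 9]
after L4 α=6/7: [219, 120, 1233/7]
rounded: [219, 120, 176]

at x=3,y=0 over L1,L2,L3:
L1 α=2/3: [392/3, 280/3, 0]
L2 α=2/7: [2434/21, 2546/21, 496/7]
L3 α=3/7: [19123/147, 25682/147, 5512/49]
→ [130, 175, 112]

(1,0) stack=L1,L5; from [0,0,0]:
+L1 (α=1/2) → [16, 36, 30]
+L5 (α=6/7) → [1432/7, 1314/7, 366/7]
= [205, 188, 52]

(0,1) stack=L1,L5; from [0,0,0]:
L1 α=1/4: [47/4, 127/4, 41/2]
L5 α=3/7: [38, 811/7, 817/7]
rounded: [38, 116, 117]
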